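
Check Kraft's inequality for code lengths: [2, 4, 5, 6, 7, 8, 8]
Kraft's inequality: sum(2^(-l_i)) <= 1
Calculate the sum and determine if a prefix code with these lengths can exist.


Sum = 2^(-2) + 2^(-4) + 2^(-5) + 2^(-6) + 2^(-7) + 2^(-8) + 2^(-8)
    = 0.25 + 0.0625 + 0.03125 + 0.015625 + 0.0078125 + 0.00390625 + 0.00390625
    = 96/256 = 0.375
Since 0.375 <= 1, Kraft's inequality IS satisfied.
A prefix code with these lengths CAN exist.

Kraft sum = 0.375. Satisfied.


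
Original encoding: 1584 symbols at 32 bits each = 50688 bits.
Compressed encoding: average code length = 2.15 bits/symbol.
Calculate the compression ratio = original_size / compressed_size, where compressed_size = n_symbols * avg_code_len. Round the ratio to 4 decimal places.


original_size = n_symbols * orig_bits = 1584 * 32 = 50688 bits
compressed_size = n_symbols * avg_code_len = 1584 * 2.15 = 3405.6 bits
ratio = original_size / compressed_size = 50688 / 3405.6 = 14.8837

Compression ratio = 14.8837


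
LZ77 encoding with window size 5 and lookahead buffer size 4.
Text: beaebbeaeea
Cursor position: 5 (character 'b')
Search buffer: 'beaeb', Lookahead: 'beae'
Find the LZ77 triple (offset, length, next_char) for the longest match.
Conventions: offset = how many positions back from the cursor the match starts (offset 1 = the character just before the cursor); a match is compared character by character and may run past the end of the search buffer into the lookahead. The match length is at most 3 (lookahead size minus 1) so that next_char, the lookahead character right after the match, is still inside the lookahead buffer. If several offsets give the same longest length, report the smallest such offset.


Try each offset into the search buffer:
  offset=1 (pos 4, char 'b'): match length 1
  offset=2 (pos 3, char 'e'): match length 0
  offset=3 (pos 2, char 'a'): match length 0
  offset=4 (pos 1, char 'e'): match length 0
  offset=5 (pos 0, char 'b'): match length 3
Longest match has length 3 at offset 5.
next_char = character at position 5 + 3 = 8 -> 'e'

Best match: offset=5, length=3 (matching 'bea' starting at position 0)
LZ77 triple: (5, 3, 'e')


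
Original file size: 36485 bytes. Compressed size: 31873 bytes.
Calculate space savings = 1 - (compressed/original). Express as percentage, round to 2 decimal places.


ratio = compressed/original = 31873/36485 = 0.873592
savings = 1 - ratio = 1 - 0.873592 = 0.126408
as a percentage: 0.126408 * 100 = 12.64%

Space savings = 1 - 31873/36485 = 12.64%


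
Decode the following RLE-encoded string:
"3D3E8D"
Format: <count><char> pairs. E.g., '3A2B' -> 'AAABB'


Expanding each <count><char> pair:
  3D -> 'DDD'
  3E -> 'EEE'
  8D -> 'DDDDDDDD'

Decoded = DDDEEEDDDDDDDD


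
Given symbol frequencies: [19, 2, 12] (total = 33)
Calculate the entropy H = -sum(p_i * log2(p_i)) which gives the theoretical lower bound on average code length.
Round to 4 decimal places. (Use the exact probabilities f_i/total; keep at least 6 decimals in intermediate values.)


Per-symbol terms -p_i * log2(p_i) with p_i = f_i/33:
  p = 19/33 = 0.575758: log2(p) = -0.796467, -p*log2(p) = 0.458572
  p = 2/33 = 0.060606: log2(p) = -4.044394, -p*log2(p) = 0.245115
  p = 12/33 = 0.363636: log2(p) = -1.459432, -p*log2(p) = 0.530702
H = 0.458572 + 0.245115 + 0.530702 = 1.234389

H = 1.2344 bits/symbol


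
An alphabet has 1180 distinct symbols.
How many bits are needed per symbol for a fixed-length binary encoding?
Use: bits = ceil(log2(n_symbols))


log2(1180) = 10.2046
Bracket: 2^10 = 1024 < 1180 <= 2^11 = 2048
So ceil(log2(1180)) = 11

bits = ceil(log2(1180)) = ceil(10.2046) = 11 bits


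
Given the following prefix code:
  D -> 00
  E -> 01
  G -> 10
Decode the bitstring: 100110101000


Decoding step by step:
Bits 10 -> G
Bits 01 -> E
Bits 10 -> G
Bits 10 -> G
Bits 10 -> G
Bits 00 -> D


Decoded message: GEGGGD


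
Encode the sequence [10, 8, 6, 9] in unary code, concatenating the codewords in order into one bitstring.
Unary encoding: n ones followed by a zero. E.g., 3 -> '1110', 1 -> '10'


Encode each number as n ones followed by a terminating 0:
  10 -> 11111111110 (11 bits)
  8 -> 111111110 (9 bits)
  6 -> 1111110 (7 bits)
  9 -> 1111111110 (10 bits)
Total length = 11 + 9 + 7 + 10 = 37 bits.

Unary([10, 8, 6, 9]) = 1111111111011111111011111101111111110 (37 bits)


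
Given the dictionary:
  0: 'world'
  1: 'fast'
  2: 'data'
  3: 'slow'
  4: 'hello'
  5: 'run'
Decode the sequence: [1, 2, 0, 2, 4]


Look up each index in the dictionary:
  1 -> 'fast'
  2 -> 'data'
  0 -> 'world'
  2 -> 'data'
  4 -> 'hello'

Decoded: "fast data world data hello"


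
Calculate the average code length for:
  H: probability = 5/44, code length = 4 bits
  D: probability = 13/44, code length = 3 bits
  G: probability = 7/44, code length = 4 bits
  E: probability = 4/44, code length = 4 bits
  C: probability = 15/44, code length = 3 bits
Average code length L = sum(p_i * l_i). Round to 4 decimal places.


Weighted contributions p_i * l_i:
  H: (5/44) * 4 = 20/44
  D: (13/44) * 3 = 39/44
  G: (7/44) * 4 = 28/44
  E: (4/44) * 4 = 16/44
  C: (15/44) * 3 = 45/44
Sum = (20 + 39 + 28 + 16 + 45)/44 = 148/44

L = 148/44 = 3.3636 bits/symbol


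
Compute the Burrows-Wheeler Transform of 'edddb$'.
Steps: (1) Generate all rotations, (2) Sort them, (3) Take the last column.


Rotations (sorted):
  0: $edddb -> last char: b
  1: b$eddd -> last char: d
  2: db$edd -> last char: d
  3: ddb$ed -> last char: d
  4: dddb$e -> last char: e
  5: edddb$ -> last char: $


BWT = bddde$


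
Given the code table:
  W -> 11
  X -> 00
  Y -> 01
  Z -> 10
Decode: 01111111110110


Decoding:
01 -> Y
11 -> W
11 -> W
11 -> W
11 -> W
01 -> Y
10 -> Z


Result: YWWWWYZ


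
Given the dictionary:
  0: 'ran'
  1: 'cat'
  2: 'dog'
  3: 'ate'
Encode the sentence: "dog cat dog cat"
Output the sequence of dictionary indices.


Look up each word in the dictionary:
  'dog' -> 2
  'cat' -> 1
  'dog' -> 2
  'cat' -> 1

Encoded: [2, 1, 2, 1]


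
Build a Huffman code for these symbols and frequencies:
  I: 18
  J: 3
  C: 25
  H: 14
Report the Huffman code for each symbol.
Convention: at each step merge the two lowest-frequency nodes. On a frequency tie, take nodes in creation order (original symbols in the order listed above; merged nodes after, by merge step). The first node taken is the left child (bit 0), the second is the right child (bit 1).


Huffman tree construction:
Step 1: Merge J(3) + H(14) = 17
Step 2: Merge (J+H)(17) + I(18) = 35
Step 3: Merge C(25) + ((J+H)+I)(35) = 60
Read each symbol's code off the tree from the root (left child = 0, right child = 1).

Codes:
  I: 11 (length 2)
  J: 100 (length 3)
  C: 0 (length 1)
  H: 101 (length 3)
Average code length: 112/60 = 1.8667 bits/symbol


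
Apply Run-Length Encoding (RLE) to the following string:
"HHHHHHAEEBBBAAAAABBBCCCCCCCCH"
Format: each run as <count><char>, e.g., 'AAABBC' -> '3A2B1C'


Scanning runs left to right:
  i=0: run of 'H' x 6 -> '6H'
  i=6: run of 'A' x 1 -> '1A'
  i=7: run of 'E' x 2 -> '2E'
  i=9: run of 'B' x 3 -> '3B'
  i=12: run of 'A' x 5 -> '5A'
  i=17: run of 'B' x 3 -> '3B'
  i=20: run of 'C' x 8 -> '8C'
  i=28: run of 'H' x 1 -> '1H'

RLE = 6H1A2E3B5A3B8C1H


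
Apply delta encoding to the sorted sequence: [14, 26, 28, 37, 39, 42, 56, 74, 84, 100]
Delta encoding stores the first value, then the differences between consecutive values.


First value: 14
Deltas:
  26 - 14 = 12
  28 - 26 = 2
  37 - 28 = 9
  39 - 37 = 2
  42 - 39 = 3
  56 - 42 = 14
  74 - 56 = 18
  84 - 74 = 10
  100 - 84 = 16


Delta encoded: [14, 12, 2, 9, 2, 3, 14, 18, 10, 16]


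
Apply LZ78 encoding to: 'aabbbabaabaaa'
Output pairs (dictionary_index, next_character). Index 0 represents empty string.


LZ78 encoding steps:
Dictionary: {0: ''}
Step 1: w='' (idx 0), next='a' -> output (0, 'a'), add 'a' as idx 1
Step 2: w='a' (idx 1), next='b' -> output (1, 'b'), add 'ab' as idx 2
Step 3: w='' (idx 0), next='b' -> output (0, 'b'), add 'b' as idx 3
Step 4: w='b' (idx 3), next='a' -> output (3, 'a'), add 'ba' as idx 4
Step 5: w='ba' (idx 4), next='a' -> output (4, 'a'), add 'baa' as idx 5
Step 6: w='baa' (idx 5), next='a' -> output (5, 'a'), add 'baaa' as idx 6


Encoded: [(0, 'a'), (1, 'b'), (0, 'b'), (3, 'a'), (4, 'a'), (5, 'a')]


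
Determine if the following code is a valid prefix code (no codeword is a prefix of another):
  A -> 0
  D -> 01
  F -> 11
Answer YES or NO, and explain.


Checking each pair (does one codeword prefix another?):
  A='0' vs D='01': prefix -- VIOLATION

NO -- this is NOT a valid prefix code. A (0) is a prefix of D (01).


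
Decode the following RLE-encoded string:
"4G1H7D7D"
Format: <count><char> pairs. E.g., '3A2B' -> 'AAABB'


Expanding each <count><char> pair:
  4G -> 'GGGG'
  1H -> 'H'
  7D -> 'DDDDDDD'
  7D -> 'DDDDDDD'

Decoded = GGGGHDDDDDDDDDDDDDD


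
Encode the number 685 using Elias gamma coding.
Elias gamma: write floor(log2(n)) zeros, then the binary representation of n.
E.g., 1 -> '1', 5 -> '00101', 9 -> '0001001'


num_bits = floor(log2(685)) + 1 = 10
leading_zeros = num_bits - 1 = 9
binary(685) = 1010101101

Elias gamma(685) = '000000000' + '1010101101' = 0000000001010101101 (19 bits)


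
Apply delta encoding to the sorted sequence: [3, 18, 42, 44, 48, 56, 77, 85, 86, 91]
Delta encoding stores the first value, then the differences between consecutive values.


First value: 3
Deltas:
  18 - 3 = 15
  42 - 18 = 24
  44 - 42 = 2
  48 - 44 = 4
  56 - 48 = 8
  77 - 56 = 21
  85 - 77 = 8
  86 - 85 = 1
  91 - 86 = 5


Delta encoded: [3, 15, 24, 2, 4, 8, 21, 8, 1, 5]


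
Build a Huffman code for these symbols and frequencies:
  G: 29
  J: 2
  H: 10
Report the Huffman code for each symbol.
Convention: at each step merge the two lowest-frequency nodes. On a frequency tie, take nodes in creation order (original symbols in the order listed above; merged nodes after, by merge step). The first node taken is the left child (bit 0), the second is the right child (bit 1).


Huffman tree construction:
Step 1: Merge J(2) + H(10) = 12
Step 2: Merge (J+H)(12) + G(29) = 41
Read each symbol's code off the tree from the root (left child = 0, right child = 1).

Codes:
  G: 1 (length 1)
  J: 00 (length 2)
  H: 01 (length 2)
Average code length: 53/41 = 1.2927 bits/symbol


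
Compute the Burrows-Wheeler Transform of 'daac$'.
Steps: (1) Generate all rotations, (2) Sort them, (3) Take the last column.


Rotations (sorted):
  0: $daac -> last char: c
  1: aac$d -> last char: d
  2: ac$da -> last char: a
  3: c$daa -> last char: a
  4: daac$ -> last char: $


BWT = cdaa$


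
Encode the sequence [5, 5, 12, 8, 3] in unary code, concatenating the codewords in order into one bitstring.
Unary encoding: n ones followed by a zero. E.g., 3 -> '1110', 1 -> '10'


Encode each number as n ones followed by a terminating 0:
  5 -> 111110 (6 bits)
  5 -> 111110 (6 bits)
  12 -> 1111111111110 (13 bits)
  8 -> 111111110 (9 bits)
  3 -> 1110 (4 bits)
Total length = 6 + 6 + 13 + 9 + 4 = 38 bits.

Unary([5, 5, 12, 8, 3]) = 11111011111011111111111101111111101110 (38 bits)


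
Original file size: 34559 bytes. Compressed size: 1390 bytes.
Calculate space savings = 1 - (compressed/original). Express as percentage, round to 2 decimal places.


ratio = compressed/original = 1390/34559 = 0.040221
savings = 1 - ratio = 1 - 0.040221 = 0.959779
as a percentage: 0.959779 * 100 = 95.98%

Space savings = 1 - 1390/34559 = 95.98%


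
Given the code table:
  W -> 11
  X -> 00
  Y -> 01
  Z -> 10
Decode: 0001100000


Decoding:
00 -> X
01 -> Y
10 -> Z
00 -> X
00 -> X


Result: XYZXX


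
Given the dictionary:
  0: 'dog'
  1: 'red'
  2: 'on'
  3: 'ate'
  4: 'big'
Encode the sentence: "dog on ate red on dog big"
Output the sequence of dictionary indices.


Look up each word in the dictionary:
  'dog' -> 0
  'on' -> 2
  'ate' -> 3
  'red' -> 1
  'on' -> 2
  'dog' -> 0
  'big' -> 4

Encoded: [0, 2, 3, 1, 2, 0, 4]


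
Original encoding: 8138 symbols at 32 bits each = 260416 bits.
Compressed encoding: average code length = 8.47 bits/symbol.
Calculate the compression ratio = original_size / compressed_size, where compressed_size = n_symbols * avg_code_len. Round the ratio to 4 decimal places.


original_size = n_symbols * orig_bits = 8138 * 32 = 260416 bits
compressed_size = n_symbols * avg_code_len = 8138 * 8.47 = 68928.86 bits
ratio = original_size / compressed_size = 260416 / 68928.86 = 3.778

Compression ratio = 3.778


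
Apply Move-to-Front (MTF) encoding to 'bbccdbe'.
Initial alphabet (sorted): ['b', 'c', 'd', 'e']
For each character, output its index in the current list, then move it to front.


MTF encoding:
'b': index 0 in ['b', 'c', 'd', 'e'] -> ['b', 'c', 'd', 'e']
'b': index 0 in ['b', 'c', 'd', 'e'] -> ['b', 'c', 'd', 'e']
'c': index 1 in ['b', 'c', 'd', 'e'] -> ['c', 'b', 'd', 'e']
'c': index 0 in ['c', 'b', 'd', 'e'] -> ['c', 'b', 'd', 'e']
'd': index 2 in ['c', 'b', 'd', 'e'] -> ['d', 'c', 'b', 'e']
'b': index 2 in ['d', 'c', 'b', 'e'] -> ['b', 'd', 'c', 'e']
'e': index 3 in ['b', 'd', 'c', 'e'] -> ['e', 'b', 'd', 'c']


Output: [0, 0, 1, 0, 2, 2, 3]


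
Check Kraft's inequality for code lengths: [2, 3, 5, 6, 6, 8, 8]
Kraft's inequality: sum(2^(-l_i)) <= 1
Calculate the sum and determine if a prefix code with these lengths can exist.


Sum = 2^(-2) + 2^(-3) + 2^(-5) + 2^(-6) + 2^(-6) + 2^(-8) + 2^(-8)
    = 0.25 + 0.125 + 0.03125 + 0.015625 + 0.015625 + 0.00390625 + 0.00390625
    = 114/256 = 0.4453125
Since 0.4453125 <= 1, Kraft's inequality IS satisfied.
A prefix code with these lengths CAN exist.

Kraft sum = 0.4453125. Satisfied.


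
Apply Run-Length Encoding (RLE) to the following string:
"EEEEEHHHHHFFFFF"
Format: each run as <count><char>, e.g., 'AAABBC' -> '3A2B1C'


Scanning runs left to right:
  i=0: run of 'E' x 5 -> '5E'
  i=5: run of 'H' x 5 -> '5H'
  i=10: run of 'F' x 5 -> '5F'

RLE = 5E5H5F


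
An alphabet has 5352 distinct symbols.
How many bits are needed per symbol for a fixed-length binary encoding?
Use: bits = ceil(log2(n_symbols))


log2(5352) = 12.3859
Bracket: 2^12 = 4096 < 5352 <= 2^13 = 8192
So ceil(log2(5352)) = 13

bits = ceil(log2(5352)) = ceil(12.3859) = 13 bits


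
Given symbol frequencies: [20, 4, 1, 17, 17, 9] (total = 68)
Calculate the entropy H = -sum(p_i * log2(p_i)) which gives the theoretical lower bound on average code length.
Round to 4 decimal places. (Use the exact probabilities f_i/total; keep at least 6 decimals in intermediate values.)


Per-symbol terms -p_i * log2(p_i) with p_i = f_i/68:
  p = 20/68 = 0.294118: log2(p) = -1.765535, -p*log2(p) = 0.519275
  p = 4/68 = 0.058824: log2(p) = -4.087463, -p*log2(p) = 0.240439
  p = 1/68 = 0.014706: log2(p) = -6.087463, -p*log2(p) = 0.089522
  p = 17/68 = 0.250000: log2(p) = -2.000000, -p*log2(p) = 0.500000
  p = 17/68 = 0.250000: log2(p) = -2.000000, -p*log2(p) = 0.500000
  p = 9/68 = 0.132353: log2(p) = -2.917538, -p*log2(p) = 0.386145
H = 0.519275 + 0.240439 + 0.089522 + 0.500000 + 0.500000 + 0.386145 = 2.235381

H = 2.2354 bits/symbol


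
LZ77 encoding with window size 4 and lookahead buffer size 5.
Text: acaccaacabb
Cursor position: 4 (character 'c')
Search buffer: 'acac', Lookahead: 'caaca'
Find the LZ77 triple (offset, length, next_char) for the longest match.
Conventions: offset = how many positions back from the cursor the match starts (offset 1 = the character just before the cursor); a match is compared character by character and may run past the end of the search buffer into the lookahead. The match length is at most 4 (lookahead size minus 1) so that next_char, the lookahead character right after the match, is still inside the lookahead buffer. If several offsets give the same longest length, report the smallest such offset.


Try each offset into the search buffer:
  offset=1 (pos 3, char 'c'): match length 1
  offset=2 (pos 2, char 'a'): match length 0
  offset=3 (pos 1, char 'c'): match length 2
  offset=4 (pos 0, char 'a'): match length 0
Longest match has length 2 at offset 3.
next_char = character at position 4 + 2 = 6 -> 'a'

Best match: offset=3, length=2 (matching 'ca' starting at position 1)
LZ77 triple: (3, 2, 'a')


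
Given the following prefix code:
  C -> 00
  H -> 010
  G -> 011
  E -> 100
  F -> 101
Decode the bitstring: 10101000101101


Decoding step by step:
Bits 101 -> F
Bits 010 -> H
Bits 00 -> C
Bits 101 -> F
Bits 101 -> F


Decoded message: FHCFF


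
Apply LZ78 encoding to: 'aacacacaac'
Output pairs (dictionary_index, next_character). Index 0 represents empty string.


LZ78 encoding steps:
Dictionary: {0: ''}
Step 1: w='' (idx 0), next='a' -> output (0, 'a'), add 'a' as idx 1
Step 2: w='a' (idx 1), next='c' -> output (1, 'c'), add 'ac' as idx 2
Step 3: w='ac' (idx 2), next='a' -> output (2, 'a'), add 'aca' as idx 3
Step 4: w='' (idx 0), next='c' -> output (0, 'c'), add 'c' as idx 4
Step 5: w='a' (idx 1), next='a' -> output (1, 'a'), add 'aa' as idx 5
Step 6: w='c' (idx 4), end of input -> output (4, '')


Encoded: [(0, 'a'), (1, 'c'), (2, 'a'), (0, 'c'), (1, 'a'), (4, '')]


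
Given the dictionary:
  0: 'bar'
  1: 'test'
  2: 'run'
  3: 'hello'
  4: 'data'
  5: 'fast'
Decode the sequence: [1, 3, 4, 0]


Look up each index in the dictionary:
  1 -> 'test'
  3 -> 'hello'
  4 -> 'data'
  0 -> 'bar'

Decoded: "test hello data bar"


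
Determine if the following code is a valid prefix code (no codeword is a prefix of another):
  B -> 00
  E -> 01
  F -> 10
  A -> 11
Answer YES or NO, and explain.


Checking each pair (does one codeword prefix another?):
  B='00' vs E='01': no prefix
  B='00' vs F='10': no prefix
  B='00' vs A='11': no prefix
  E='01' vs B='00': no prefix
  E='01' vs F='10': no prefix
  E='01' vs A='11': no prefix
  F='10' vs B='00': no prefix
  F='10' vs E='01': no prefix
  F='10' vs A='11': no prefix
  A='11' vs B='00': no prefix
  A='11' vs E='01': no prefix
  A='11' vs F='10': no prefix
No violation found over all pairs.

YES -- this is a valid prefix code. No codeword is a prefix of any other codeword.


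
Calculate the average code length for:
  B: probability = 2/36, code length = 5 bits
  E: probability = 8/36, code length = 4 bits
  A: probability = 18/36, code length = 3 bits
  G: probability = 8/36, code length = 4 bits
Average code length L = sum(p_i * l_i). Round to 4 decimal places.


Weighted contributions p_i * l_i:
  B: (2/36) * 5 = 10/36
  E: (8/36) * 4 = 32/36
  A: (18/36) * 3 = 54/36
  G: (8/36) * 4 = 32/36
Sum = (10 + 32 + 54 + 32)/36 = 128/36

L = 128/36 = 3.5556 bits/symbol


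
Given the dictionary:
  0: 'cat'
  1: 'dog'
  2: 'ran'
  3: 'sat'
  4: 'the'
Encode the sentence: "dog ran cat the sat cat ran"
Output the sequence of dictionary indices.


Look up each word in the dictionary:
  'dog' -> 1
  'ran' -> 2
  'cat' -> 0
  'the' -> 4
  'sat' -> 3
  'cat' -> 0
  'ran' -> 2

Encoded: [1, 2, 0, 4, 3, 0, 2]


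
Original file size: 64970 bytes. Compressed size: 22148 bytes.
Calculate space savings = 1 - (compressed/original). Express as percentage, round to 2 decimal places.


ratio = compressed/original = 22148/64970 = 0.340896
savings = 1 - ratio = 1 - 0.340896 = 0.659104
as a percentage: 0.659104 * 100 = 65.91%

Space savings = 1 - 22148/64970 = 65.91%


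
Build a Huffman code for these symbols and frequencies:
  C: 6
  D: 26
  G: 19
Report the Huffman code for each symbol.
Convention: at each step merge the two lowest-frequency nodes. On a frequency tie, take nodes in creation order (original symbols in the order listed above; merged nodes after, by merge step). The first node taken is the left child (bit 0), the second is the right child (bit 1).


Huffman tree construction:
Step 1: Merge C(6) + G(19) = 25
Step 2: Merge (C+G)(25) + D(26) = 51
Read each symbol's code off the tree from the root (left child = 0, right child = 1).

Codes:
  C: 00 (length 2)
  D: 1 (length 1)
  G: 01 (length 2)
Average code length: 76/51 = 1.4902 bits/symbol


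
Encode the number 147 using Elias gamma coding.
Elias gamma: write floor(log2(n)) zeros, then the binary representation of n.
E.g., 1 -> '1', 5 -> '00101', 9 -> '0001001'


num_bits = floor(log2(147)) + 1 = 8
leading_zeros = num_bits - 1 = 7
binary(147) = 10010011

Elias gamma(147) = '0000000' + '10010011' = 000000010010011 (15 bits)


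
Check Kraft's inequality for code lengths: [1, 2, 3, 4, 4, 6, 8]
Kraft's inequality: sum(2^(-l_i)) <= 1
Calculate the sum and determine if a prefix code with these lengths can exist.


Sum = 2^(-1) + 2^(-2) + 2^(-3) + 2^(-4) + 2^(-4) + 2^(-6) + 2^(-8)
    = 0.5 + 0.25 + 0.125 + 0.0625 + 0.0625 + 0.015625 + 0.00390625
    = 261/256 = 1.01953125
Since 1.01953125 > 1, Kraft's inequality is NOT satisfied.
A prefix code with these lengths CANNOT exist.

Kraft sum = 1.01953125. Not satisfied.


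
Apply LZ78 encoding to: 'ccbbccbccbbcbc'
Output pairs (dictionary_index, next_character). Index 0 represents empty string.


LZ78 encoding steps:
Dictionary: {0: ''}
Step 1: w='' (idx 0), next='c' -> output (0, 'c'), add 'c' as idx 1
Step 2: w='c' (idx 1), next='b' -> output (1, 'b'), add 'cb' as idx 2
Step 3: w='' (idx 0), next='b' -> output (0, 'b'), add 'b' as idx 3
Step 4: w='c' (idx 1), next='c' -> output (1, 'c'), add 'cc' as idx 4
Step 5: w='b' (idx 3), next='c' -> output (3, 'c'), add 'bc' as idx 5
Step 6: w='cb' (idx 2), next='b' -> output (2, 'b'), add 'cbb' as idx 6
Step 7: w='cb' (idx 2), next='c' -> output (2, 'c'), add 'cbc' as idx 7


Encoded: [(0, 'c'), (1, 'b'), (0, 'b'), (1, 'c'), (3, 'c'), (2, 'b'), (2, 'c')]


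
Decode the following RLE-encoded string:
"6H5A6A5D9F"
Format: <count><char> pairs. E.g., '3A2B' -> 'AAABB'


Expanding each <count><char> pair:
  6H -> 'HHHHHH'
  5A -> 'AAAAA'
  6A -> 'AAAAAA'
  5D -> 'DDDDD'
  9F -> 'FFFFFFFFF'

Decoded = HHHHHHAAAAAAAAAAADDDDDFFFFFFFFF


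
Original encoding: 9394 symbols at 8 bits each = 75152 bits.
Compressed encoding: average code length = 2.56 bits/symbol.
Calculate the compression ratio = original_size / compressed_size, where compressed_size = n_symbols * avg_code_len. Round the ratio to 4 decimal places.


original_size = n_symbols * orig_bits = 9394 * 8 = 75152 bits
compressed_size = n_symbols * avg_code_len = 9394 * 2.56 = 24048.64 bits
ratio = original_size / compressed_size = 75152 / 24048.64 = 3.125

Compression ratio = 3.125


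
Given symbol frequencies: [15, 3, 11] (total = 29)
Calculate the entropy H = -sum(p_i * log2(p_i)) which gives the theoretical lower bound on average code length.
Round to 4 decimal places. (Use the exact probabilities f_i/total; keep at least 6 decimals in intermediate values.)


Per-symbol terms -p_i * log2(p_i) with p_i = f_i/29:
  p = 15/29 = 0.517241: log2(p) = -0.951090, -p*log2(p) = 0.491943
  p = 3/29 = 0.103448: log2(p) = -3.273018, -p*log2(p) = 0.338588
  p = 11/29 = 0.379310: log2(p) = -1.398549, -p*log2(p) = 0.530484
H = 0.491943 + 0.338588 + 0.530484 = 1.361015

H = 1.361 bits/symbol


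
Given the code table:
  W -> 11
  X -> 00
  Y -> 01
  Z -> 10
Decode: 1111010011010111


Decoding:
11 -> W
11 -> W
01 -> Y
00 -> X
11 -> W
01 -> Y
01 -> Y
11 -> W


Result: WWYXWYYW


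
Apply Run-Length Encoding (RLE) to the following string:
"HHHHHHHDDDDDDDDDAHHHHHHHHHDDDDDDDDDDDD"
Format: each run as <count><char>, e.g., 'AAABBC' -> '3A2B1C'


Scanning runs left to right:
  i=0: run of 'H' x 7 -> '7H'
  i=7: run of 'D' x 9 -> '9D'
  i=16: run of 'A' x 1 -> '1A'
  i=17: run of 'H' x 9 -> '9H'
  i=26: run of 'D' x 12 -> '12D'

RLE = 7H9D1A9H12D


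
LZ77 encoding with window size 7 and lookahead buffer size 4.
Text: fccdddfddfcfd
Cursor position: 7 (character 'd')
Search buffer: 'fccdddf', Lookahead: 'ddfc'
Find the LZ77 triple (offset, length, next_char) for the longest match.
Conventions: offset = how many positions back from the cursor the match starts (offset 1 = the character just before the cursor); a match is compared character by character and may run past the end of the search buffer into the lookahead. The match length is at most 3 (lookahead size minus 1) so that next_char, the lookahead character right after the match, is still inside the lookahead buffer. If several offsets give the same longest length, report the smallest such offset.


Try each offset into the search buffer:
  offset=1 (pos 6, char 'f'): match length 0
  offset=2 (pos 5, char 'd'): match length 1
  offset=3 (pos 4, char 'd'): match length 3
  offset=4 (pos 3, char 'd'): match length 2
  offset=5 (pos 2, char 'c'): match length 0
  offset=6 (pos 1, char 'c'): match length 0
  offset=7 (pos 0, char 'f'): match length 0
Longest match has length 3 at offset 3.
next_char = character at position 7 + 3 = 10 -> 'c'

Best match: offset=3, length=3 (matching 'ddf' starting at position 4)
LZ77 triple: (3, 3, 'c')


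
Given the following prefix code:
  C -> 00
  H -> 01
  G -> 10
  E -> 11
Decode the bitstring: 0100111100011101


Decoding step by step:
Bits 01 -> H
Bits 00 -> C
Bits 11 -> E
Bits 11 -> E
Bits 00 -> C
Bits 01 -> H
Bits 11 -> E
Bits 01 -> H


Decoded message: HCEECHEH


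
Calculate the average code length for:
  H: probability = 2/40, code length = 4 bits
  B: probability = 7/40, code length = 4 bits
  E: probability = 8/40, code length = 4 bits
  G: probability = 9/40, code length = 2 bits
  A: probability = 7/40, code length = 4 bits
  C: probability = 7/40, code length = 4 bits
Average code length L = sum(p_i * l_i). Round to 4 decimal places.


Weighted contributions p_i * l_i:
  H: (2/40) * 4 = 8/40
  B: (7/40) * 4 = 28/40
  E: (8/40) * 4 = 32/40
  G: (9/40) * 2 = 18/40
  A: (7/40) * 4 = 28/40
  C: (7/40) * 4 = 28/40
Sum = (8 + 28 + 32 + 18 + 28 + 28)/40 = 142/40

L = 142/40 = 3.5500 bits/symbol


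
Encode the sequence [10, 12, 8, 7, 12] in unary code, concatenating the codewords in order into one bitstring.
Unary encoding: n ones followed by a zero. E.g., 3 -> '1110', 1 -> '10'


Encode each number as n ones followed by a terminating 0:
  10 -> 11111111110 (11 bits)
  12 -> 1111111111110 (13 bits)
  8 -> 111111110 (9 bits)
  7 -> 11111110 (8 bits)
  12 -> 1111111111110 (13 bits)
Total length = 11 + 13 + 9 + 8 + 13 = 54 bits.

Unary([10, 12, 8, 7, 12]) = 111111111101111111111110111111110111111101111111111110 (54 bits)


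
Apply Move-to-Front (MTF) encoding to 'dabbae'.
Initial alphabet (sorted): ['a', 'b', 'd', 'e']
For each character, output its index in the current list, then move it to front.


MTF encoding:
'd': index 2 in ['a', 'b', 'd', 'e'] -> ['d', 'a', 'b', 'e']
'a': index 1 in ['d', 'a', 'b', 'e'] -> ['a', 'd', 'b', 'e']
'b': index 2 in ['a', 'd', 'b', 'e'] -> ['b', 'a', 'd', 'e']
'b': index 0 in ['b', 'a', 'd', 'e'] -> ['b', 'a', 'd', 'e']
'a': index 1 in ['b', 'a', 'd', 'e'] -> ['a', 'b', 'd', 'e']
'e': index 3 in ['a', 'b', 'd', 'e'] -> ['e', 'a', 'b', 'd']


Output: [2, 1, 2, 0, 1, 3]


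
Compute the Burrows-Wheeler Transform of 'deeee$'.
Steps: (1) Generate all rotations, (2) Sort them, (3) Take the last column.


Rotations (sorted):
  0: $deeee -> last char: e
  1: deeee$ -> last char: $
  2: e$deee -> last char: e
  3: ee$dee -> last char: e
  4: eee$de -> last char: e
  5: eeee$d -> last char: d


BWT = e$eeed


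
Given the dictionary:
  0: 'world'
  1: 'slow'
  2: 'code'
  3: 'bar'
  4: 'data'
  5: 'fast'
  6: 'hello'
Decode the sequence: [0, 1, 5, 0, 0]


Look up each index in the dictionary:
  0 -> 'world'
  1 -> 'slow'
  5 -> 'fast'
  0 -> 'world'
  0 -> 'world'

Decoded: "world slow fast world world"


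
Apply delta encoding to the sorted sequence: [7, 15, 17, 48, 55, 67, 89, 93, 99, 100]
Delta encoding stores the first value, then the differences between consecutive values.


First value: 7
Deltas:
  15 - 7 = 8
  17 - 15 = 2
  48 - 17 = 31
  55 - 48 = 7
  67 - 55 = 12
  89 - 67 = 22
  93 - 89 = 4
  99 - 93 = 6
  100 - 99 = 1


Delta encoded: [7, 8, 2, 31, 7, 12, 22, 4, 6, 1]


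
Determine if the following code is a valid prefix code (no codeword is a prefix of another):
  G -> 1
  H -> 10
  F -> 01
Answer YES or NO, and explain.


Checking each pair (does one codeword prefix another?):
  G='1' vs H='10': prefix -- VIOLATION

NO -- this is NOT a valid prefix code. G (1) is a prefix of H (10).


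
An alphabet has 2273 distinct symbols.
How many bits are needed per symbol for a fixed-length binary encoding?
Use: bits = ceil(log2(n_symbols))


log2(2273) = 11.1504
Bracket: 2^11 = 2048 < 2273 <= 2^12 = 4096
So ceil(log2(2273)) = 12

bits = ceil(log2(2273)) = ceil(11.1504) = 12 bits


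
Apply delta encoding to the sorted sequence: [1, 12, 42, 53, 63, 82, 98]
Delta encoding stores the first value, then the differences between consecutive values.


First value: 1
Deltas:
  12 - 1 = 11
  42 - 12 = 30
  53 - 42 = 11
  63 - 53 = 10
  82 - 63 = 19
  98 - 82 = 16


Delta encoded: [1, 11, 30, 11, 10, 19, 16]


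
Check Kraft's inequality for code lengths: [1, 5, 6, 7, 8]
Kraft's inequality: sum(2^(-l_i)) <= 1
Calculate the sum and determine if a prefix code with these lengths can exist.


Sum = 2^(-1) + 2^(-5) + 2^(-6) + 2^(-7) + 2^(-8)
    = 0.5 + 0.03125 + 0.015625 + 0.0078125 + 0.00390625
    = 143/256 = 0.55859375
Since 0.55859375 <= 1, Kraft's inequality IS satisfied.
A prefix code with these lengths CAN exist.

Kraft sum = 0.55859375. Satisfied.


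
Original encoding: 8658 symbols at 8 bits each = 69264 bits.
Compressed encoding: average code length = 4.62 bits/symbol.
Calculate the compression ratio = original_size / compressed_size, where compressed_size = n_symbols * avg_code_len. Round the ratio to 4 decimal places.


original_size = n_symbols * orig_bits = 8658 * 8 = 69264 bits
compressed_size = n_symbols * avg_code_len = 8658 * 4.62 = 39999.96 bits
ratio = original_size / compressed_size = 69264 / 39999.96 = 1.7316

Compression ratio = 1.7316


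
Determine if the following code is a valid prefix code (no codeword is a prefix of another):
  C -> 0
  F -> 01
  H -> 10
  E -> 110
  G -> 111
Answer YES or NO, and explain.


Checking each pair (does one codeword prefix another?):
  C='0' vs F='01': prefix -- VIOLATION

NO -- this is NOT a valid prefix code. C (0) is a prefix of F (01).


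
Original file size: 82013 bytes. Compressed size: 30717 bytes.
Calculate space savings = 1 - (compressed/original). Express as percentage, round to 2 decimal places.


ratio = compressed/original = 30717/82013 = 0.374538
savings = 1 - ratio = 1 - 0.374538 = 0.625462
as a percentage: 0.625462 * 100 = 62.55%

Space savings = 1 - 30717/82013 = 62.55%


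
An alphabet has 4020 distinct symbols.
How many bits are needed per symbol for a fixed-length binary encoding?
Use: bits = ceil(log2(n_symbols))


log2(4020) = 11.973
Bracket: 2^11 = 2048 < 4020 <= 2^12 = 4096
So ceil(log2(4020)) = 12

bits = ceil(log2(4020)) = ceil(11.973) = 12 bits


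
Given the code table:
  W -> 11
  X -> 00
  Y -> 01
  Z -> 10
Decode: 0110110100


Decoding:
01 -> Y
10 -> Z
11 -> W
01 -> Y
00 -> X


Result: YZWYX


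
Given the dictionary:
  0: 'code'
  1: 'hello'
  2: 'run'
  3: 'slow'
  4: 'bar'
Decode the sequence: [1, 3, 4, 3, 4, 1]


Look up each index in the dictionary:
  1 -> 'hello'
  3 -> 'slow'
  4 -> 'bar'
  3 -> 'slow'
  4 -> 'bar'
  1 -> 'hello'

Decoded: "hello slow bar slow bar hello"


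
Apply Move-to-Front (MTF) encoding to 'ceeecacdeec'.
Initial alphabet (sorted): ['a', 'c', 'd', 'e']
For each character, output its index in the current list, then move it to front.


MTF encoding:
'c': index 1 in ['a', 'c', 'd', 'e'] -> ['c', 'a', 'd', 'e']
'e': index 3 in ['c', 'a', 'd', 'e'] -> ['e', 'c', 'a', 'd']
'e': index 0 in ['e', 'c', 'a', 'd'] -> ['e', 'c', 'a', 'd']
'e': index 0 in ['e', 'c', 'a', 'd'] -> ['e', 'c', 'a', 'd']
'c': index 1 in ['e', 'c', 'a', 'd'] -> ['c', 'e', 'a', 'd']
'a': index 2 in ['c', 'e', 'a', 'd'] -> ['a', 'c', 'e', 'd']
'c': index 1 in ['a', 'c', 'e', 'd'] -> ['c', 'a', 'e', 'd']
'd': index 3 in ['c', 'a', 'e', 'd'] -> ['d', 'c', 'a', 'e']
'e': index 3 in ['d', 'c', 'a', 'e'] -> ['e', 'd', 'c', 'a']
'e': index 0 in ['e', 'd', 'c', 'a'] -> ['e', 'd', 'c', 'a']
'c': index 2 in ['e', 'd', 'c', 'a'] -> ['c', 'e', 'd', 'a']


Output: [1, 3, 0, 0, 1, 2, 1, 3, 3, 0, 2]


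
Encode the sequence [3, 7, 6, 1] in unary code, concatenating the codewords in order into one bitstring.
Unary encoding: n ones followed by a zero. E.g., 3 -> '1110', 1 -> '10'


Encode each number as n ones followed by a terminating 0:
  3 -> 1110 (4 bits)
  7 -> 11111110 (8 bits)
  6 -> 1111110 (7 bits)
  1 -> 10 (2 bits)
Total length = 4 + 8 + 7 + 2 = 21 bits.

Unary([3, 7, 6, 1]) = 111011111110111111010 (21 bits)


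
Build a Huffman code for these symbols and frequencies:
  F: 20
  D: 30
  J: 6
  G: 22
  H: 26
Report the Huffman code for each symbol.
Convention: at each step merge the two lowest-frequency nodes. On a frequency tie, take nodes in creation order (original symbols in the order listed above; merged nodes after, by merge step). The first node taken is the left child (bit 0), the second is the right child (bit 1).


Huffman tree construction:
Step 1: Merge J(6) + F(20) = 26
Step 2: Merge G(22) + H(26) = 48
Step 3: Merge (J+F)(26) + D(30) = 56
Step 4: Merge (G+H)(48) + ((J+F)+D)(56) = 104
Read each symbol's code off the tree from the root (left child = 0, right child = 1).

Codes:
  F: 101 (length 3)
  D: 11 (length 2)
  J: 100 (length 3)
  G: 00 (length 2)
  H: 01 (length 2)
Average code length: 234/104 = 2.2500 bits/symbol


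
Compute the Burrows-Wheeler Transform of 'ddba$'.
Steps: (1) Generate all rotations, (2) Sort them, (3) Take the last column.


Rotations (sorted):
  0: $ddba -> last char: a
  1: a$ddb -> last char: b
  2: ba$dd -> last char: d
  3: dba$d -> last char: d
  4: ddba$ -> last char: $


BWT = abdd$


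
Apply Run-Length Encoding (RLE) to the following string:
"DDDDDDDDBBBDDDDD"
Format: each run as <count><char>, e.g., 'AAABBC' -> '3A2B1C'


Scanning runs left to right:
  i=0: run of 'D' x 8 -> '8D'
  i=8: run of 'B' x 3 -> '3B'
  i=11: run of 'D' x 5 -> '5D'

RLE = 8D3B5D


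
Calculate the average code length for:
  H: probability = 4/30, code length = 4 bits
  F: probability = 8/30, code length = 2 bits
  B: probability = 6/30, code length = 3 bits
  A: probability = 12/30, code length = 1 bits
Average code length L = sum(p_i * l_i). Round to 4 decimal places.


Weighted contributions p_i * l_i:
  H: (4/30) * 4 = 16/30
  F: (8/30) * 2 = 16/30
  B: (6/30) * 3 = 18/30
  A: (12/30) * 1 = 12/30
Sum = (16 + 16 + 18 + 12)/30 = 62/30

L = 62/30 = 2.0667 bits/symbol


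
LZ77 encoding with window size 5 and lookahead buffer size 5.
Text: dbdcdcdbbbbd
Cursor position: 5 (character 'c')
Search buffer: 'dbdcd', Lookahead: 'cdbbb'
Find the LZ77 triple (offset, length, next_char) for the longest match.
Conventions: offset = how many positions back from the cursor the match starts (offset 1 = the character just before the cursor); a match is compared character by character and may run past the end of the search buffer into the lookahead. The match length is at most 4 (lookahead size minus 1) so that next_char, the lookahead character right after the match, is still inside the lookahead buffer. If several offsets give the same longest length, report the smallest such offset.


Try each offset into the search buffer:
  offset=1 (pos 4, char 'd'): match length 0
  offset=2 (pos 3, char 'c'): match length 2
  offset=3 (pos 2, char 'd'): match length 0
  offset=4 (pos 1, char 'b'): match length 0
  offset=5 (pos 0, char 'd'): match length 0
Longest match has length 2 at offset 2.
next_char = character at position 5 + 2 = 7 -> 'b'

Best match: offset=2, length=2 (matching 'cd' starting at position 3)
LZ77 triple: (2, 2, 'b')


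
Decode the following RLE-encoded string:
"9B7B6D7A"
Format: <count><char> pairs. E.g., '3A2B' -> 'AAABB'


Expanding each <count><char> pair:
  9B -> 'BBBBBBBBB'
  7B -> 'BBBBBBB'
  6D -> 'DDDDDD'
  7A -> 'AAAAAAA'

Decoded = BBBBBBBBBBBBBBBBDDDDDDAAAAAAA


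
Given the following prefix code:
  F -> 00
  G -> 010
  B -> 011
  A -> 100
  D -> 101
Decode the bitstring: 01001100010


Decoding step by step:
Bits 010 -> G
Bits 011 -> B
Bits 00 -> F
Bits 010 -> G


Decoded message: GBFG


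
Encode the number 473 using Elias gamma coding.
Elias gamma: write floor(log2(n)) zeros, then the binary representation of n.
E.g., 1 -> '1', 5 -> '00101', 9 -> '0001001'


num_bits = floor(log2(473)) + 1 = 9
leading_zeros = num_bits - 1 = 8
binary(473) = 111011001

Elias gamma(473) = '00000000' + '111011001' = 00000000111011001 (17 bits)


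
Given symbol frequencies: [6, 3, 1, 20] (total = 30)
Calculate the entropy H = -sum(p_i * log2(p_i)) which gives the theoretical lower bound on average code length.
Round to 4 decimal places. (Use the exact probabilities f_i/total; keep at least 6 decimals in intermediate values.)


Per-symbol terms -p_i * log2(p_i) with p_i = f_i/30:
  p = 6/30 = 0.200000: log2(p) = -2.321928, -p*log2(p) = 0.464386
  p = 3/30 = 0.100000: log2(p) = -3.321928, -p*log2(p) = 0.332193
  p = 1/30 = 0.033333: log2(p) = -4.906891, -p*log2(p) = 0.163563
  p = 20/30 = 0.666667: log2(p) = -0.584963, -p*log2(p) = 0.389975
H = 0.464386 + 0.332193 + 0.163563 + 0.389975 = 1.350117

H = 1.3501 bits/symbol


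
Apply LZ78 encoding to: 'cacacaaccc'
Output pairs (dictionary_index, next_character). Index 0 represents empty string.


LZ78 encoding steps:
Dictionary: {0: ''}
Step 1: w='' (idx 0), next='c' -> output (0, 'c'), add 'c' as idx 1
Step 2: w='' (idx 0), next='a' -> output (0, 'a'), add 'a' as idx 2
Step 3: w='c' (idx 1), next='a' -> output (1, 'a'), add 'ca' as idx 3
Step 4: w='ca' (idx 3), next='a' -> output (3, 'a'), add 'caa' as idx 4
Step 5: w='c' (idx 1), next='c' -> output (1, 'c'), add 'cc' as idx 5
Step 6: w='c' (idx 1), end of input -> output (1, '')


Encoded: [(0, 'c'), (0, 'a'), (1, 'a'), (3, 'a'), (1, 'c'), (1, '')]


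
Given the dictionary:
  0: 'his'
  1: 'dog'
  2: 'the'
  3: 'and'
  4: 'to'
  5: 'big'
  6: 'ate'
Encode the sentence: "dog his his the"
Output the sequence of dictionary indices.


Look up each word in the dictionary:
  'dog' -> 1
  'his' -> 0
  'his' -> 0
  'the' -> 2

Encoded: [1, 0, 0, 2]


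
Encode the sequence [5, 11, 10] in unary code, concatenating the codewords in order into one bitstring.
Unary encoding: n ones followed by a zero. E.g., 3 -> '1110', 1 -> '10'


Encode each number as n ones followed by a terminating 0:
  5 -> 111110 (6 bits)
  11 -> 111111111110 (12 bits)
  10 -> 11111111110 (11 bits)
Total length = 6 + 12 + 11 = 29 bits.

Unary([5, 11, 10]) = 11111011111111111011111111110 (29 bits)


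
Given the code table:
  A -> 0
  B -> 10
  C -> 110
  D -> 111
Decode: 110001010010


Decoding:
110 -> C
0 -> A
0 -> A
10 -> B
10 -> B
0 -> A
10 -> B


Result: CAABBAB


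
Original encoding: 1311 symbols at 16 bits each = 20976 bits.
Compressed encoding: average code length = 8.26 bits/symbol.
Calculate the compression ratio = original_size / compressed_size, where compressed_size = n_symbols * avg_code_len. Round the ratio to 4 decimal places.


original_size = n_symbols * orig_bits = 1311 * 16 = 20976 bits
compressed_size = n_symbols * avg_code_len = 1311 * 8.26 = 10828.86 bits
ratio = original_size / compressed_size = 20976 / 10828.86 = 1.937

Compression ratio = 1.937


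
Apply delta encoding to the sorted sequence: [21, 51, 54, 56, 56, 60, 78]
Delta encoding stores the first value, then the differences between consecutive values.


First value: 21
Deltas:
  51 - 21 = 30
  54 - 51 = 3
  56 - 54 = 2
  56 - 56 = 0
  60 - 56 = 4
  78 - 60 = 18


Delta encoded: [21, 30, 3, 2, 0, 4, 18]


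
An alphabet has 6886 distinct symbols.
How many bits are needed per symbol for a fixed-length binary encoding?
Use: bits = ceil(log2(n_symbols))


log2(6886) = 12.7495
Bracket: 2^12 = 4096 < 6886 <= 2^13 = 8192
So ceil(log2(6886)) = 13

bits = ceil(log2(6886)) = ceil(12.7495) = 13 bits


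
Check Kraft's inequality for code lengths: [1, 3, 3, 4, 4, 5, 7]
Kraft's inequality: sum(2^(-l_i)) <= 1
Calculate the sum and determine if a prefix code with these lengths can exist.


Sum = 2^(-1) + 2^(-3) + 2^(-3) + 2^(-4) + 2^(-4) + 2^(-5) + 2^(-7)
    = 0.5 + 0.125 + 0.125 + 0.0625 + 0.0625 + 0.03125 + 0.0078125
    = 117/128 = 0.9140625
Since 0.9140625 <= 1, Kraft's inequality IS satisfied.
A prefix code with these lengths CAN exist.

Kraft sum = 0.9140625. Satisfied.
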